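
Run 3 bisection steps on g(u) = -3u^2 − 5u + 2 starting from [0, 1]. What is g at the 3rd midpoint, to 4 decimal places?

m = 0.5, g(m) = -1.25 (−); new bracket [0, 0.5]
m = 0.25, g(m) = 0.5625 (+); new bracket [0.25, 0.5]
m = 0.375, g(m) = -0.296875 (−); new bracket [0.25, 0.375]

-0.2969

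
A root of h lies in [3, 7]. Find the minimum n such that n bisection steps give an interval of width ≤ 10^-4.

16

Width after n steps is 4/2^n. Need 2^n ≥ 4/10^-4 = 40000.
2^15 = 32768 < 40000 ≤ 2^16 = 65536, so n = 16.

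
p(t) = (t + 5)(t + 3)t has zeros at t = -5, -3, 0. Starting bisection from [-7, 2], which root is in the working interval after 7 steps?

0

midpoint -2.5: p = -3.125 < 0 → [-2.5, 2]
midpoint -0.25: p = -3.265625 < 0 → [-0.25, 2]
midpoint 0.875: p = 19.919922 > 0 → [-0.25, 0.875]
midpoint 0.3125: p = 5.4993 > 0 → [-0.25, 0.3125]
midpoint 0.03125: p = 0.4766 > 0 → [-0.25, 0.03125]
midpoint -0.109375: p = -1.5462 < 0 → [-0.109375, 0.03125]
midpoint -0.0390625: p = -0.5738 < 0 → [-0.0390625, 0.03125]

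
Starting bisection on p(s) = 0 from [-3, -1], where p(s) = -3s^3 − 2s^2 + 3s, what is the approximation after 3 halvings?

-1.25

s = -2 gives p = 10, positive; keep [-2, -1]
s = -1.5 gives p = 1.125, positive; keep [-1.5, -1]
s = -1.25 gives p = -1.015625, negative; keep [-1.5, -1.25]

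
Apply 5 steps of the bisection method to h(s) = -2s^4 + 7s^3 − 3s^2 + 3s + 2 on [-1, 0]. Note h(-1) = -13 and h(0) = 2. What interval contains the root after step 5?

[-0.40625, -0.375]

midpoint -0.5: h = -1.25 < 0 → [-0.5, 0]
midpoint -0.25: h = 0.945312 > 0 → [-0.5, -0.25]
midpoint -0.375: h = 0.044434 > 0 → [-0.5, -0.375]
midpoint -0.4375: h = -0.5462 < 0 → [-0.4375, -0.375]
midpoint -0.40625: h = -0.2377 < 0 → [-0.40625, -0.375]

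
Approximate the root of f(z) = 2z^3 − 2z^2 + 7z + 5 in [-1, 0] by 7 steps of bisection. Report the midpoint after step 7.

midpoint -0.5: f = 0.75 > 0 → [-1, -0.5]
midpoint -0.75: f = -2.21875 < 0 → [-0.75, -0.5]
midpoint -0.625: f = -0.644531 < 0 → [-0.625, -0.5]
midpoint -0.5625: f = 0.0737 > 0 → [-0.625, -0.5625]
midpoint -0.59375: f = -0.28 < 0 → [-0.59375, -0.5625]
midpoint -0.578125: f = -0.1018 < 0 → [-0.578125, -0.5625]
midpoint -0.5703125: f = -0.0137 < 0 → [-0.5703125, -0.5625]

-0.5703125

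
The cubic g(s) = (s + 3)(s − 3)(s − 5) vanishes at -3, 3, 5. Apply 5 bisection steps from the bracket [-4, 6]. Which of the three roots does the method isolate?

g(1) = 32 > 0, so the root lies in [-4, 1]
g(-1.5) = 43.875 > 0, so the root lies in [-4, -1.5]
g(-2.75) = 11.140625 > 0, so the root lies in [-4, -2.75]
g(-3.375) = -20.0215 < 0, so the root lies in [-3.375, -2.75]
g(-3.0625) = -3.0549 < 0, so the root lies in [-3.0625, -2.75]

-3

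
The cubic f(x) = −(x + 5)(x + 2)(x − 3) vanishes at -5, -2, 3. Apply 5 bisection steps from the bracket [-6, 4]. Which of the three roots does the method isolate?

midpoint -1: f = 16 > 0 → [-1, 4]
midpoint 1.5: f = 34.125 > 0 → [1.5, 4]
midpoint 2.75: f = 9.203125 > 0 → [2.75, 4]
midpoint 3.375: f = -16.8809 < 0 → [2.75, 3.375]
midpoint 3.0625: f = -2.551 < 0 → [2.75, 3.0625]

3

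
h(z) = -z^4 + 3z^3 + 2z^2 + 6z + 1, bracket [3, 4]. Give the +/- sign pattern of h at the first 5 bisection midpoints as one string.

z = 3.5 gives h = 25.0625, positive; keep [3.5, 4]
z = 3.75 gives h = 12.074219, positive; keep [3.75, 4]
z = 3.875 gives h = 3.368896, positive; keep [3.875, 4]
z = 3.9375 gives h = -1.5984, negative; keep [3.875, 3.9375]
z = 3.90625 gives h = 0.9384, positive; keep [3.90625, 3.9375]

+++-+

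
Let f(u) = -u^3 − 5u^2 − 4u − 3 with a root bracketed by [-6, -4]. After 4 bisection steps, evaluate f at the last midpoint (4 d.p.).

f(-5) = 17 > 0, so the root lies in [-5, -4]
f(-4.5) = 4.875 > 0, so the root lies in [-4.5, -4]
f(-4.25) = 0.453125 > 0, so the root lies in [-4.25, -4]
f(-4.125) = -1.3887 < 0, so the root lies in [-4.25, -4.125]

-1.3887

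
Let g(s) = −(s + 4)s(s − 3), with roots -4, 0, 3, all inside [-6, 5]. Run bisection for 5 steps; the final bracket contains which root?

-4

g(-0.5) = -6.125 < 0, so the root lies in [-6, -0.5]
g(-3.25) = -15.234375 < 0, so the root lies in [-6, -3.25]
g(-4.625) = 22.041016 > 0, so the root lies in [-4.625, -3.25]
g(-3.9375) = -1.7073 < 0, so the root lies in [-4.625, -3.9375]
g(-4.28125) = 8.7674 > 0, so the root lies in [-4.28125, -3.9375]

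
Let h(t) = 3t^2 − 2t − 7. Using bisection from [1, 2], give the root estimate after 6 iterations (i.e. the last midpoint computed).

1.890625

t = 1.5 gives h = -3.25, negative; keep [1.5, 2]
t = 1.75 gives h = -1.3125, negative; keep [1.75, 2]
t = 1.875 gives h = -0.203125, negative; keep [1.875, 2]
t = 1.9375 gives h = 0.3867, positive; keep [1.875, 1.9375]
t = 1.90625 gives h = 0.0889, positive; keep [1.875, 1.90625]
t = 1.890625 gives h = -0.0579, negative; keep [1.890625, 1.90625]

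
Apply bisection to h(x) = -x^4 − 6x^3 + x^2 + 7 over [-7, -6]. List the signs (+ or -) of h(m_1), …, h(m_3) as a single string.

--+

h(-6.5) = -88.0625 < 0, so the root lies in [-6.5, -6]
h(-6.25) = -14.972656 < 0, so the root lies in [-6.25, -6]
h(-6.125) = 15.792725 > 0, so the root lies in [-6.25, -6.125]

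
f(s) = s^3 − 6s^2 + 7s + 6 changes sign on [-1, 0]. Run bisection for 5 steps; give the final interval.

[-0.5625, -0.53125]

m = -0.5, f(m) = 0.875 (+); new bracket [-1, -0.5]
m = -0.75, f(m) = -3.046875 (−); new bracket [-0.75, -0.5]
m = -0.625, f(m) = -0.962891 (−); new bracket [-0.625, -0.5]
m = -0.5625, f(m) = -0.0139 (−); new bracket [-0.5625, -0.5]
m = -0.53125, f(m) = 0.438 (+); new bracket [-0.5625, -0.53125]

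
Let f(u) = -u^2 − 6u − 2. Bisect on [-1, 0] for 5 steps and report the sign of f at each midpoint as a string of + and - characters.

m = -0.5, f(m) = 0.75 (+); new bracket [-0.5, 0]
m = -0.25, f(m) = -0.5625 (−); new bracket [-0.5, -0.25]
m = -0.375, f(m) = 0.109375 (+); new bracket [-0.375, -0.25]
m = -0.3125, f(m) = -0.2227 (−); new bracket [-0.375, -0.3125]
m = -0.34375, f(m) = -0.0557 (−); new bracket [-0.375, -0.34375]

+-+--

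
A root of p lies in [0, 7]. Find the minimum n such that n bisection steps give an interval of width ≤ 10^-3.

Width after n steps is 7/2^n. Need 2^n ≥ 7/10^-3 = 7000.
2^12 = 4096 < 7000 ≤ 2^13 = 8192, so n = 13.

13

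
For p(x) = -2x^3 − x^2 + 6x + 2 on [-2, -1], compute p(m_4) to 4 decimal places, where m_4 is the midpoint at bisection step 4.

-0.2515

p(-1.5) = -2.5 < 0, so the root lies in [-2, -1.5]
p(-1.75) = -0.84375 < 0, so the root lies in [-2, -1.75]
p(-1.875) = 0.417969 > 0, so the root lies in [-1.875, -1.75]
p(-1.8125) = -0.2515 < 0, so the root lies in [-1.875, -1.8125]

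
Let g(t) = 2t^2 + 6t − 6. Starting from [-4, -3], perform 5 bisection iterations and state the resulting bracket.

midpoint -3.5: g = -2.5 < 0 → [-4, -3.5]
midpoint -3.75: g = -0.375 < 0 → [-4, -3.75]
midpoint -3.875: g = 0.78125 > 0 → [-3.875, -3.75]
midpoint -3.8125: g = 0.1953 > 0 → [-3.8125, -3.75]
midpoint -3.78125: g = -0.0918 < 0 → [-3.8125, -3.78125]

[-3.8125, -3.78125]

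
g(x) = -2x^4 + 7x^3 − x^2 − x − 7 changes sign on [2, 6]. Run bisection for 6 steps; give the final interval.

m = 4, g(m) = -91 (−); new bracket [2, 4]
m = 3, g(m) = 8 (+); new bracket [3, 4]
m = 3.5, g(m) = -22.75 (−); new bracket [3, 3.5]
m = 3.25, g(m) = -3.6484 (−); new bracket [3, 3.25]
m = 3.125, g(m) = 2.9976 (+); new bracket [3.125, 3.25]
m = 3.1875, g(m) = -0.1067 (−); new bracket [3.125, 3.1875]

[3.125, 3.1875]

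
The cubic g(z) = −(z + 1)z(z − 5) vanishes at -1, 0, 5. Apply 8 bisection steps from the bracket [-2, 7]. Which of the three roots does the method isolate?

m = 2.5, g(m) = 21.875 (+); new bracket [2.5, 7]
m = 4.75, g(m) = 6.828125 (+); new bracket [4.75, 7]
m = 5.875, g(m) = -35.341797 (−); new bracket [4.75, 5.875]
m = 5.3125, g(m) = -10.4797 (−); new bracket [4.75, 5.3125]
m = 5.03125, g(m) = -0.9483 (−); new bracket [4.75, 5.03125]
m = 4.890625, g(m) = 3.151 (+); new bracket [4.890625, 5.03125]
m = 4.9609375, g(m) = 1.1551 (+); new bracket [4.9609375, 5.03125]
m = 4.99609375, g(m) = 0.117 (+); new bracket [4.99609375, 5.03125]

5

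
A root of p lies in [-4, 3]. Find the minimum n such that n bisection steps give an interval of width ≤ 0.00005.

18

Width after n steps is 7/2^n. Need 2^n ≥ 7/0.00005 = 140000.
2^17 = 131072 < 140000 ≤ 2^18 = 262144, so n = 18.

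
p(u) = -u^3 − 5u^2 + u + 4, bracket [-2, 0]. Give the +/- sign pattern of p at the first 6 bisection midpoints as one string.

m = -1, p(m) = -1 (−); new bracket [-1, 0]
m = -0.5, p(m) = 2.375 (+); new bracket [-1, -0.5]
m = -0.75, p(m) = 0.859375 (+); new bracket [-1, -0.75]
m = -0.875, p(m) = -0.0332 (−); new bracket [-0.875, -0.75]
m = -0.8125, p(m) = 0.4231 (+); new bracket [-0.875, -0.8125]
m = -0.84375, p(m) = 0.1974 (+); new bracket [-0.875, -0.84375]

-++-++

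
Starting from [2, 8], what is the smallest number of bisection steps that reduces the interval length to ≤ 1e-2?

10

Width after n steps is 6/2^n. Need 2^n ≥ 6/1e-2 = 600.
2^9 = 512 < 600 ≤ 2^10 = 1024, so n = 10.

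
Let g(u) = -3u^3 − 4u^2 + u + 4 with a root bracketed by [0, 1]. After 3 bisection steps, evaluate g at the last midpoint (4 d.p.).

u = 0.5 gives g = 3.125, positive; keep [0.5, 1]
u = 0.75 gives g = 1.234375, positive; keep [0.75, 1]
u = 0.875 gives g = -0.197266, negative; keep [0.75, 0.875]

-0.1973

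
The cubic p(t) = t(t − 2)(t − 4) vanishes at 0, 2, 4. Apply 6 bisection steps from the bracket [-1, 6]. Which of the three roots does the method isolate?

4

midpoint 2.5: p = -1.875 < 0 → [2.5, 6]
midpoint 4.25: p = 2.390625 > 0 → [2.5, 4.25]
midpoint 3.375: p = -2.900391 < 0 → [3.375, 4.25]
midpoint 3.8125: p = -1.2957 < 0 → [3.8125, 4.25]
midpoint 4.03125: p = 0.2559 > 0 → [3.8125, 4.03125]
midpoint 3.921875: p = -0.5889 < 0 → [3.921875, 4.03125]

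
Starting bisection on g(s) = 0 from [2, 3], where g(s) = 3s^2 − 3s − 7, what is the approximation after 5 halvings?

2.09375

midpoint 2.5: g = 4.25 > 0 → [2, 2.5]
midpoint 2.25: g = 1.4375 > 0 → [2, 2.25]
midpoint 2.125: g = 0.171875 > 0 → [2, 2.125]
midpoint 2.0625: g = -0.4258 < 0 → [2.0625, 2.125]
midpoint 2.09375: g = -0.1299 < 0 → [2.09375, 2.125]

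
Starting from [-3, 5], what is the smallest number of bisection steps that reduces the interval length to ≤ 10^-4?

Width after n steps is 8/2^n. Need 2^n ≥ 8/10^-4 = 80000.
2^16 = 65536 < 80000 ≤ 2^17 = 131072, so n = 17.

17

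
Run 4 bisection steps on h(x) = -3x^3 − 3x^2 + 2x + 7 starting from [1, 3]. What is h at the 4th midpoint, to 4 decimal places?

1.1816

m = 2, h(m) = -25 (−); new bracket [1, 2]
m = 1.5, h(m) = -6.875 (−); new bracket [1, 1.5]
m = 1.25, h(m) = -1.046875 (−); new bracket [1, 1.25]
m = 1.125, h(m) = 1.1816 (+); new bracket [1.125, 1.25]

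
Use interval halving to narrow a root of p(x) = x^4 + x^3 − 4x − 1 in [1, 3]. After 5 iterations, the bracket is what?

m = 2, p(m) = 15 (+); new bracket [1, 2]
m = 1.5, p(m) = 1.4375 (+); new bracket [1, 1.5]
m = 1.25, p(m) = -1.605469 (−); new bracket [1.25, 1.5]
m = 1.375, p(m) = -0.3259 (−); new bracket [1.375, 1.5]
m = 1.4375, p(m) = 0.4905 (+); new bracket [1.375, 1.4375]

[1.375, 1.4375]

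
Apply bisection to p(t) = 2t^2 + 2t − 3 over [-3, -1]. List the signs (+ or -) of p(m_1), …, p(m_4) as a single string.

m = -2, p(m) = 1 (+); new bracket [-2, -1]
m = -1.5, p(m) = -1.5 (−); new bracket [-2, -1.5]
m = -1.75, p(m) = -0.375 (−); new bracket [-2, -1.75]
m = -1.875, p(m) = 0.2812 (+); new bracket [-1.875, -1.75]

+--+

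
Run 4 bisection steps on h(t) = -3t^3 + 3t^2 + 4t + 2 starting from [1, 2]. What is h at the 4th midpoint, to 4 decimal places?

-0.8079

midpoint 1.5: h = 4.625 > 0 → [1.5, 2]
midpoint 1.75: h = 2.109375 > 0 → [1.75, 2]
midpoint 1.875: h = 0.271484 > 0 → [1.875, 2]
midpoint 1.9375: h = -0.8079 < 0 → [1.875, 1.9375]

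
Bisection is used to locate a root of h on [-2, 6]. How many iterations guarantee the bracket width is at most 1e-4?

Width after n steps is 8/2^n. Need 2^n ≥ 8/1e-4 = 80000.
2^16 = 65536 < 80000 ≤ 2^17 = 131072, so n = 17.

17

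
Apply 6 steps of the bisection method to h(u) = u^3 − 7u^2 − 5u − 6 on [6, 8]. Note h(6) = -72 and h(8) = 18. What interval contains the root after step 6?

h(7) = -41 < 0, so the root lies in [7, 8]
h(7.5) = -15.375 < 0, so the root lies in [7.5, 8]
h(7.75) = 0.296875 > 0, so the root lies in [7.5, 7.75]
h(7.625) = -7.7871 < 0, so the root lies in [7.625, 7.75]
h(7.6875) = -3.8079 < 0, so the root lies in [7.6875, 7.75]
h(7.71875) = -1.7713 < 0, so the root lies in [7.71875, 7.75]

[7.71875, 7.75]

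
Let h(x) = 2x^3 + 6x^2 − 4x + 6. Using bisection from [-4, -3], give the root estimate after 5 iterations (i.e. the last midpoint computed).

m = -3.5, h(m) = 7.75 (+); new bracket [-4, -3.5]
m = -3.75, h(m) = -0.09375 (−); new bracket [-3.75, -3.5]
m = -3.625, h(m) = 4.074219 (+); new bracket [-3.75, -3.625]
m = -3.6875, h(m) = 2.0532 (+); new bracket [-3.75, -3.6875]
m = -3.71875, h(m) = 0.9957 (+); new bracket [-3.75, -3.71875]

-3.71875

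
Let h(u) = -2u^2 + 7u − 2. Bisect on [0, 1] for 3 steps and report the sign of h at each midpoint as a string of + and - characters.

u = 0.5 gives h = 1, positive; keep [0, 0.5]
u = 0.25 gives h = -0.375, negative; keep [0.25, 0.5]
u = 0.375 gives h = 0.34375, positive; keep [0.25, 0.375]

+-+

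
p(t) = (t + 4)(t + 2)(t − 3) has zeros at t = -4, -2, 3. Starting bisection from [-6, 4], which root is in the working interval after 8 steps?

m = -1, p(m) = -12 (−); new bracket [-1, 4]
m = 1.5, p(m) = -28.875 (−); new bracket [1.5, 4]
m = 2.75, p(m) = -8.015625 (−); new bracket [2.75, 4]
m = 3.375, p(m) = 14.8652 (+); new bracket [2.75, 3.375]
m = 3.0625, p(m) = 2.2346 (+); new bracket [2.75, 3.0625]
m = 2.90625, p(m) = -3.1766 (−); new bracket [2.90625, 3.0625]
m = 2.984375, p(m) = -0.5439 (−); new bracket [2.984375, 3.0625]
m = 3.0234375, p(m) = 0.8269 (+); new bracket [2.984375, 3.0234375]

3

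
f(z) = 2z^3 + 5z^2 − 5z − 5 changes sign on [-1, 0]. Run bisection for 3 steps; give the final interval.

[-0.75, -0.625]

m = -0.5, f(m) = -1.5 (−); new bracket [-1, -0.5]
m = -0.75, f(m) = 0.71875 (+); new bracket [-0.75, -0.5]
m = -0.625, f(m) = -0.410156 (−); new bracket [-0.75, -0.625]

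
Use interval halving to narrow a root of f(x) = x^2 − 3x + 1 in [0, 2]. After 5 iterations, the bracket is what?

x = 1 gives f = -1, negative; keep [0, 1]
x = 0.5 gives f = -0.25, negative; keep [0, 0.5]
x = 0.25 gives f = 0.3125, positive; keep [0.25, 0.5]
x = 0.375 gives f = 0.0156, positive; keep [0.375, 0.5]
x = 0.4375 gives f = -0.1211, negative; keep [0.375, 0.4375]

[0.375, 0.4375]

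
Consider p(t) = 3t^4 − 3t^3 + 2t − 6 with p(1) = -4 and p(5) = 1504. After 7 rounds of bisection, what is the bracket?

t = 3 gives p = 162, positive; keep [1, 3]
t = 2 gives p = 22, positive; keep [1, 2]
t = 1.5 gives p = 2.0625, positive; keep [1, 1.5]
t = 1.25 gives p = -2.0352, negative; keep [1.25, 1.5]
t = 1.375 gives p = -0.3254, negative; keep [1.375, 1.5]
t = 1.4375 gives p = 0.7737, positive; keep [1.375, 1.4375]
t = 1.40625 gives p = 0.2017, positive; keep [1.375, 1.40625]

[1.375, 1.40625]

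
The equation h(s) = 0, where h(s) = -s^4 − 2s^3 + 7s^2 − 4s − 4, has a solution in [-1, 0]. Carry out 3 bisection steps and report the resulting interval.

[-0.625, -0.5]

s = -0.5 gives h = -0.0625, negative; keep [-1, -0.5]
s = -0.75 gives h = 3.464844, positive; keep [-0.75, -0.5]
s = -0.625 gives h = 1.570068, positive; keep [-0.625, -0.5]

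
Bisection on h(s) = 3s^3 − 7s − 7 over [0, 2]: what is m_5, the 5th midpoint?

m = 1, h(m) = -11 (−); new bracket [1, 2]
m = 1.5, h(m) = -7.375 (−); new bracket [1.5, 2]
m = 1.75, h(m) = -3.171875 (−); new bracket [1.75, 2]
m = 1.875, h(m) = -0.3496 (−); new bracket [1.875, 2]
m = 1.9375, h(m) = 1.2571 (+); new bracket [1.875, 1.9375]

1.9375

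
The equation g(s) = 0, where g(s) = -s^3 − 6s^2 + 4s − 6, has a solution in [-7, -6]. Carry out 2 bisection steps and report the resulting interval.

[-6.75, -6.5]

g(-6.5) = -10.875 < 0, so the root lies in [-7, -6.5]
g(-6.75) = 1.171875 > 0, so the root lies in [-6.75, -6.5]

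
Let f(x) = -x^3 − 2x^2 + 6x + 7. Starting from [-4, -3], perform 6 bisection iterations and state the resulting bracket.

midpoint -3.5: f = 4.375 > 0 → [-3.5, -3]
midpoint -3.25: f = 0.703125 > 0 → [-3.25, -3]
midpoint -3.125: f = -0.763672 < 0 → [-3.25, -3.125]
midpoint -3.1875: f = -0.0598 < 0 → [-3.25, -3.1875]
midpoint -3.21875: f = 0.3142 > 0 → [-3.21875, -3.1875]
midpoint -3.203125: f = 0.1253 > 0 → [-3.203125, -3.1875]

[-3.203125, -3.1875]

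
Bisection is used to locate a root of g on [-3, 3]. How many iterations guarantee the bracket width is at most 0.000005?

Width after n steps is 6/2^n. Need 2^n ≥ 6/0.000005 = 1200000.
2^20 = 1048576 < 1200000 ≤ 2^21 = 2097152, so n = 21.

21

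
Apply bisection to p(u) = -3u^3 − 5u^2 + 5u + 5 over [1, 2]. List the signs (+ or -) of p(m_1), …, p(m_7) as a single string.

--+----

midpoint 1.5: p = -8.875 < 0 → [1, 1.5]
midpoint 1.25: p = -2.421875 < 0 → [1, 1.25]
midpoint 1.125: p = 0.025391 > 0 → [1.125, 1.25]
midpoint 1.1875: p = -1.137 < 0 → [1.125, 1.1875]
midpoint 1.15625: p = -0.5407 < 0 → [1.125, 1.15625]
midpoint 1.140625: p = -0.2539 < 0 → [1.125, 1.140625]
midpoint 1.1328125: p = -0.1134 < 0 → [1.125, 1.1328125]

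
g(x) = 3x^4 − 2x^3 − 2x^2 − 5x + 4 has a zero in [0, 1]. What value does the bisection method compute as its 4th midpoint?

0.6875

midpoint 0.5: g = 0.9375 > 0 → [0.5, 1]
midpoint 0.75: g = -0.769531 < 0 → [0.5, 0.75]
midpoint 0.625: g = 0.063232 > 0 → [0.625, 0.75]
midpoint 0.6875: g = -0.3625 < 0 → [0.625, 0.6875]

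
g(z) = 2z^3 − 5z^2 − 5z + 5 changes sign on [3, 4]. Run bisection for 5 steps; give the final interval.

m = 3.5, g(m) = 12 (+); new bracket [3, 3.5]
m = 3.25, g(m) = 4.59375 (+); new bracket [3, 3.25]
m = 3.125, g(m) = 1.582031 (+); new bracket [3, 3.125]
m = 3.0625, g(m) = 0.2388 (+); new bracket [3, 3.0625]
m = 3.03125, g(m) = -0.3935 (−); new bracket [3.03125, 3.0625]

[3.03125, 3.0625]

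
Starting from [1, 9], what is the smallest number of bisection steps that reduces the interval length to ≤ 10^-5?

Width after n steps is 8/2^n. Need 2^n ≥ 8/10^-5 = 800000.
2^19 = 524288 < 800000 ≤ 2^20 = 1048576, so n = 20.

20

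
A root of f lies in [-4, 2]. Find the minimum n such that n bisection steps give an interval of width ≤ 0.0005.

14

Width after n steps is 6/2^n. Need 2^n ≥ 6/0.0005 = 12000.
2^13 = 8192 < 12000 ≤ 2^14 = 16384, so n = 14.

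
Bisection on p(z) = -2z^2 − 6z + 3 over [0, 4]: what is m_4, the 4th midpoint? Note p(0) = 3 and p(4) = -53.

midpoint 2: p = -17 < 0 → [0, 2]
midpoint 1: p = -5 < 0 → [0, 1]
midpoint 0.5: p = -0.5 < 0 → [0, 0.5]
midpoint 0.25: p = 1.375 > 0 → [0.25, 0.5]

0.25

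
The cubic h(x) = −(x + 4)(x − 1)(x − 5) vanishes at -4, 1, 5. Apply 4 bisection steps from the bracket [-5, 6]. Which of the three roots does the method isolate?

-4

h(0.5) = -10.125 < 0, so the root lies in [-5, 0.5]
h(-2.25) = -41.234375 < 0, so the root lies in [-5, -2.25]
h(-3.625) = -14.958984 < 0, so the root lies in [-5, -3.625]
h(-4.3125) = 15.4602 > 0, so the root lies in [-4.3125, -3.625]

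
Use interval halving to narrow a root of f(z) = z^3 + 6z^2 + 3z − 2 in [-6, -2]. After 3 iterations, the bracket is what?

[-5.5, -5]

z = -4 gives f = 18, positive; keep [-6, -4]
z = -5 gives f = 8, positive; keep [-6, -5]
z = -5.5 gives f = -3.375, negative; keep [-5.5, -5]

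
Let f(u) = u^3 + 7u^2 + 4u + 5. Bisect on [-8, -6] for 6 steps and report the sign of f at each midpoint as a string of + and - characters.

-+----

u = -7 gives f = -23, negative; keep [-7, -6]
u = -6.5 gives f = 0.125, positive; keep [-7, -6.5]
u = -6.75 gives f = -10.609375, negative; keep [-6.75, -6.5]
u = -6.625 gives f = -5.041, negative; keep [-6.625, -6.5]
u = -6.5625 gives f = -2.4084, negative; keep [-6.5625, -6.5]
u = -6.53125 gives f = -1.1294, negative; keep [-6.53125, -6.5]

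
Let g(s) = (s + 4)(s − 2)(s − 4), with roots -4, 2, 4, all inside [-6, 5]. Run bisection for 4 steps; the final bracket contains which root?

midpoint -0.5: g = 39.375 > 0 → [-6, -0.5]
midpoint -3.25: g = 28.546875 > 0 → [-6, -3.25]
midpoint -4.625: g = -35.712891 < 0 → [-4.625, -3.25]
midpoint -3.9375: g = 2.9456 > 0 → [-4.625, -3.9375]

-4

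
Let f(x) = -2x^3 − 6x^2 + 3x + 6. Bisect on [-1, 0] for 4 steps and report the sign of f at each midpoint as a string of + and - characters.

+++-

m = -0.5, f(m) = 3.25 (+); new bracket [-1, -0.5]
m = -0.75, f(m) = 1.21875 (+); new bracket [-1, -0.75]
m = -0.875, f(m) = 0.121094 (+); new bracket [-1, -0.875]
m = -0.9375, f(m) = -0.438 (−); new bracket [-0.9375, -0.875]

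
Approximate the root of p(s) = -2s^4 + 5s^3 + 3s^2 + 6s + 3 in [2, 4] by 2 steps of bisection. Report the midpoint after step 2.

3.5

s = 3 gives p = 21, positive; keep [3, 4]
s = 3.5 gives p = -25, negative; keep [3, 3.5]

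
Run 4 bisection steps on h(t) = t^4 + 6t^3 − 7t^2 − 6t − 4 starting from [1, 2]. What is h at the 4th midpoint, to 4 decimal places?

-1.6162

midpoint 1.5: h = -3.4375 < 0 → [1.5, 2]
midpoint 1.75: h = 5.597656 > 0 → [1.5, 1.75]
midpoint 1.625: h = 0.484619 > 0 → [1.5, 1.625]
midpoint 1.5625: h = -1.6162 < 0 → [1.5625, 1.625]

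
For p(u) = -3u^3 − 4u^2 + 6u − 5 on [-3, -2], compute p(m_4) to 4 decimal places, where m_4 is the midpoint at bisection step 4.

0.0559

m = -2.5, p(m) = 1.875 (+); new bracket [-2.5, -2]
m = -2.25, p(m) = -4.578125 (−); new bracket [-2.5, -2.25]
m = -2.375, p(m) = -1.623047 (−); new bracket [-2.5, -2.375]
m = -2.4375, p(m) = 0.0559 (+); new bracket [-2.4375, -2.375]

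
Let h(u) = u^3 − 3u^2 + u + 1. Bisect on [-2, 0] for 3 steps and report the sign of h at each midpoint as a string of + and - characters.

--+

midpoint -1: h = -4 < 0 → [-1, 0]
midpoint -0.5: h = -0.375 < 0 → [-0.5, 0]
midpoint -0.25: h = 0.546875 > 0 → [-0.5, -0.25]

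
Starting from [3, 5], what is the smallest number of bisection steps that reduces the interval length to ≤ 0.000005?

Width after n steps is 2/2^n. Need 2^n ≥ 2/0.000005 = 400000.
2^18 = 262144 < 400000 ≤ 2^19 = 524288, so n = 19.

19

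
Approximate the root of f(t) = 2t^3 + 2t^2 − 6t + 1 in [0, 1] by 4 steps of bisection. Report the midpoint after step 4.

0.1875

midpoint 0.5: f = -1.25 < 0 → [0, 0.5]
midpoint 0.25: f = -0.34375 < 0 → [0, 0.25]
midpoint 0.125: f = 0.285156 > 0 → [0.125, 0.25]
midpoint 0.1875: f = -0.0415 < 0 → [0.125, 0.1875]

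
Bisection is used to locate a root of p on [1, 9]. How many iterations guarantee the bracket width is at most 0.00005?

Width after n steps is 8/2^n. Need 2^n ≥ 8/0.00005 = 160000.
2^17 = 131072 < 160000 ≤ 2^18 = 262144, so n = 18.

18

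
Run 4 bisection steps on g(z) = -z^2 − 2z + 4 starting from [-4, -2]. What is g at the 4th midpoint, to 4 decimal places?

0.4844

g(-3) = 1 > 0, so the root lies in [-4, -3]
g(-3.5) = -1.25 < 0, so the root lies in [-3.5, -3]
g(-3.25) = -0.0625 < 0, so the root lies in [-3.25, -3]
g(-3.125) = 0.4844 > 0, so the root lies in [-3.25, -3.125]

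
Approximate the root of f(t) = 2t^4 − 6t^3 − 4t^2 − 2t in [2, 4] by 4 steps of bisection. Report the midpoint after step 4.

3.625

m = 3, f(m) = -42 (−); new bracket [3, 4]
m = 3.5, f(m) = -13.125 (−); new bracket [3.5, 4]
m = 3.75, f(m) = 15.351562 (+); new bracket [3.5, 3.75]
m = 3.625, f(m) = -0.269 (−); new bracket [3.625, 3.75]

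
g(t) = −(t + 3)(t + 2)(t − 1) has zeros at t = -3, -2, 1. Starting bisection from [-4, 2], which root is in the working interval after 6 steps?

1

t = -1 gives g = 4, positive; keep [-1, 2]
t = 0.5 gives g = 4.375, positive; keep [0.5, 2]
t = 1.25 gives g = -3.453125, negative; keep [0.5, 1.25]
t = 0.875 gives g = 1.3926, positive; keep [0.875, 1.25]
t = 1.0625 gives g = -0.7776, negative; keep [0.875, 1.0625]
t = 0.96875 gives g = 0.3682, positive; keep [0.96875, 1.0625]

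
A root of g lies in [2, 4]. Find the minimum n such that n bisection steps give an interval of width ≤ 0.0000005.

22

Width after n steps is 2/2^n. Need 2^n ≥ 2/0.0000005 = 4000000.
2^21 = 2097152 < 4000000 ≤ 2^22 = 4194304, so n = 22.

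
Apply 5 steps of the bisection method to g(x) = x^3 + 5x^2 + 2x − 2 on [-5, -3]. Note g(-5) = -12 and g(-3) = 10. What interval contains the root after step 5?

[-4.5, -4.4375]

m = -4, g(m) = 6 (+); new bracket [-5, -4]
m = -4.5, g(m) = -0.875 (−); new bracket [-4.5, -4]
m = -4.25, g(m) = 3.046875 (+); new bracket [-4.5, -4.25]
m = -4.375, g(m) = 1.2129 (+); new bracket [-4.5, -4.375]
m = -4.4375, g(m) = 0.2014 (+); new bracket [-4.5, -4.4375]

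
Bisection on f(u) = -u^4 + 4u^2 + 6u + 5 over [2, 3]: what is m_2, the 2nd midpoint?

2.75

f(2.5) = 5.9375 > 0, so the root lies in [2.5, 3]
f(2.75) = -5.441406 < 0, so the root lies in [2.5, 2.75]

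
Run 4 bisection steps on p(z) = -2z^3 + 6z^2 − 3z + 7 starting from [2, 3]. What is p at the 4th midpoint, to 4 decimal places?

midpoint 2.5: p = 5.75 > 0 → [2.5, 3]
midpoint 2.75: p = 2.53125 > 0 → [2.75, 3]
midpoint 2.875: p = 0.441406 > 0 → [2.875, 3]
midpoint 2.9375: p = -0.7339 < 0 → [2.875, 2.9375]

-0.7339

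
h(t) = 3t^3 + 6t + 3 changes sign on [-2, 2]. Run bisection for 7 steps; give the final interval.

[-0.46875, -0.4375]

m = 0, h(m) = 3 (+); new bracket [-2, 0]
m = -1, h(m) = -6 (−); new bracket [-1, 0]
m = -0.5, h(m) = -0.375 (−); new bracket [-0.5, 0]
m = -0.25, h(m) = 1.4531 (+); new bracket [-0.5, -0.25]
m = -0.375, h(m) = 0.5918 (+); new bracket [-0.5, -0.375]
m = -0.4375, h(m) = 0.1238 (+); new bracket [-0.5, -0.4375]
m = -0.46875, h(m) = -0.1215 (−); new bracket [-0.46875, -0.4375]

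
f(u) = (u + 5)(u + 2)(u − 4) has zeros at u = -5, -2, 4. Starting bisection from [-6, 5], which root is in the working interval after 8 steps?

f(-0.5) = -30.375 < 0, so the root lies in [-0.5, 5]
f(2.25) = -53.921875 < 0, so the root lies in [2.25, 5]
f(3.625) = -18.193359 < 0, so the root lies in [3.625, 5]
f(4.3125) = 18.3704 > 0, so the root lies in [3.625, 4.3125]
f(3.96875) = -1.6729 < 0, so the root lies in [3.96875, 4.3125]
f(4.140625) = 7.8932 > 0, so the root lies in [3.96875, 4.140625]
f(4.0546875) = 2.9981 > 0, so the root lies in [3.96875, 4.0546875]
f(4.01171875) = 0.6349 > 0, so the root lies in [3.96875, 4.01171875]

4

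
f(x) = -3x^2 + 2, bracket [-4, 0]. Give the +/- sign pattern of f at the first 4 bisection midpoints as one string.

--++

midpoint -2: f = -10 < 0 → [-2, 0]
midpoint -1: f = -1 < 0 → [-1, 0]
midpoint -0.5: f = 1.25 > 0 → [-1, -0.5]
midpoint -0.75: f = 0.3125 > 0 → [-1, -0.75]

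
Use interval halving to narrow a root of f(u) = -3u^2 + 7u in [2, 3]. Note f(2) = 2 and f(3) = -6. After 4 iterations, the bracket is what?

u = 2.5 gives f = -1.25, negative; keep [2, 2.5]
u = 2.25 gives f = 0.5625, positive; keep [2.25, 2.5]
u = 2.375 gives f = -0.296875, negative; keep [2.25, 2.375]
u = 2.3125 gives f = 0.1445, positive; keep [2.3125, 2.375]

[2.3125, 2.375]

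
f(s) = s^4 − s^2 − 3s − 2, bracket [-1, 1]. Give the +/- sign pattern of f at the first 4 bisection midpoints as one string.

--+-

f(0) = -2 < 0, so the root lies in [-1, 0]
f(-0.5) = -0.6875 < 0, so the root lies in [-1, -0.5]
f(-0.75) = 0.003906 > 0, so the root lies in [-0.75, -0.5]
f(-0.625) = -0.363 < 0, so the root lies in [-0.75, -0.625]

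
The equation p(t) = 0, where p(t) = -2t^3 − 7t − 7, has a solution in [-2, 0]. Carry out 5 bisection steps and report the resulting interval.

m = -1, p(m) = 2 (+); new bracket [-1, 0]
m = -0.5, p(m) = -3.25 (−); new bracket [-1, -0.5]
m = -0.75, p(m) = -0.90625 (−); new bracket [-1, -0.75]
m = -0.875, p(m) = 0.4648 (+); new bracket [-0.875, -0.75]
m = -0.8125, p(m) = -0.2397 (−); new bracket [-0.875, -0.8125]

[-0.875, -0.8125]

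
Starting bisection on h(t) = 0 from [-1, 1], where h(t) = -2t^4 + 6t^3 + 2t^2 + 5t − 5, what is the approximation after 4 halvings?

0.625

h(0) = -5 < 0, so the root lies in [0, 1]
h(0.5) = -1.375 < 0, so the root lies in [0.5, 1]
h(0.75) = 1.773438 > 0, so the root lies in [0.5, 0.75]
h(0.625) = 0.0659 > 0, so the root lies in [0.5, 0.625]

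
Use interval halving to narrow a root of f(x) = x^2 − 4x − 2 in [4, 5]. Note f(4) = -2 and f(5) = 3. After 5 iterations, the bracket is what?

[4.4375, 4.46875]

f(4.5) = 0.25 > 0, so the root lies in [4, 4.5]
f(4.25) = -0.9375 < 0, so the root lies in [4.25, 4.5]
f(4.375) = -0.359375 < 0, so the root lies in [4.375, 4.5]
f(4.4375) = -0.0586 < 0, so the root lies in [4.4375, 4.5]
f(4.46875) = 0.0947 > 0, so the root lies in [4.4375, 4.46875]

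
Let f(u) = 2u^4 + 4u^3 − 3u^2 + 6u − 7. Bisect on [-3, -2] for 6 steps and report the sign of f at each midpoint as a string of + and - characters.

-----+

f(-2.5) = -25.125 < 0, so the root lies in [-3, -2.5]
f(-2.75) = -14.992188 < 0, so the root lies in [-3, -2.75]
f(-2.875) = -7.460449 < 0, so the root lies in [-3, -2.875]
f(-2.9375) = -2.9853 < 0, so the root lies in [-3, -2.9375]
f(-2.96875) = -0.5582 < 0, so the root lies in [-3, -2.96875]
f(-2.984375) = 0.7043 > 0, so the root lies in [-2.984375, -2.96875]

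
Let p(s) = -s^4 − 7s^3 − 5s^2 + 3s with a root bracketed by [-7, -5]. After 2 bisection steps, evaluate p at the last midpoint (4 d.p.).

s = -6 gives p = 18, positive; keep [-7, -6]
s = -6.5 gives p = -93.4375, negative; keep [-6.5, -6]

-93.4375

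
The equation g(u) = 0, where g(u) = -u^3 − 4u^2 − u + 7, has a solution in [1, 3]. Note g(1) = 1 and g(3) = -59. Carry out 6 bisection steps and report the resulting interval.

[1.0625, 1.09375]

u = 2 gives g = -19, negative; keep [1, 2]
u = 1.5 gives g = -6.875, negative; keep [1, 1.5]
u = 1.25 gives g = -2.453125, negative; keep [1, 1.25]
u = 1.125 gives g = -0.6113, negative; keep [1, 1.125]
u = 1.0625 gives g = 0.2224, positive; keep [1.0625, 1.125]
u = 1.09375 gives g = -0.1873, negative; keep [1.0625, 1.09375]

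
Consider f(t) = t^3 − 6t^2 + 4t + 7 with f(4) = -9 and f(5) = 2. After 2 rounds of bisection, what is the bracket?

m = 4.5, f(m) = -5.375 (−); new bracket [4.5, 5]
m = 4.75, f(m) = -2.203125 (−); new bracket [4.75, 5]

[4.75, 5]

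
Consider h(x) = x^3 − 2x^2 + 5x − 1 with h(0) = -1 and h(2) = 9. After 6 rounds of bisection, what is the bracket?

[0.1875, 0.21875]

midpoint 1: h = 3 > 0 → [0, 1]
midpoint 0.5: h = 1.125 > 0 → [0, 0.5]
midpoint 0.25: h = 0.140625 > 0 → [0, 0.25]
midpoint 0.125: h = -0.4043 < 0 → [0.125, 0.25]
midpoint 0.1875: h = -0.1262 < 0 → [0.1875, 0.25]
midpoint 0.21875: h = 0.0085 > 0 → [0.1875, 0.21875]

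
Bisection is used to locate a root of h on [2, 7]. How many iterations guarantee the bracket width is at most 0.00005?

Width after n steps is 5/2^n. Need 2^n ≥ 5/0.00005 = 100000.
2^16 = 65536 < 100000 ≤ 2^17 = 131072, so n = 17.

17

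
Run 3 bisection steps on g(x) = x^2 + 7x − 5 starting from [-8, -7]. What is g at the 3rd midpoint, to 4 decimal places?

m = -7.5, g(m) = -1.25 (−); new bracket [-8, -7.5]
m = -7.75, g(m) = 0.8125 (+); new bracket [-7.75, -7.5]
m = -7.625, g(m) = -0.234375 (−); new bracket [-7.75, -7.625]

-0.2344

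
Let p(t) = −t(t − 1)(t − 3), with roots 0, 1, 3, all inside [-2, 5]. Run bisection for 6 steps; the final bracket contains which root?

3

m = 1.5, p(m) = 1.125 (+); new bracket [1.5, 5]
m = 3.25, p(m) = -1.828125 (−); new bracket [1.5, 3.25]
m = 2.375, p(m) = 2.041016 (+); new bracket [2.375, 3.25]
m = 2.8125, p(m) = 0.9558 (+); new bracket [2.8125, 3.25]
m = 3.03125, p(m) = -0.1924 (−); new bracket [2.8125, 3.03125]
m = 2.921875, p(m) = 0.4387 (+); new bracket [2.921875, 3.03125]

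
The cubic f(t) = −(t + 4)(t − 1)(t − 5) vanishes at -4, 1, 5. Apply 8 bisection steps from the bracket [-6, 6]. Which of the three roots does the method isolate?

-4

t = 0 gives f = -20, negative; keep [-6, 0]
t = -3 gives f = -32, negative; keep [-6, -3]
t = -4.5 gives f = 26.125, positive; keep [-4.5, -3]
t = -3.75 gives f = -10.3906, negative; keep [-4.5, -3.75]
t = -4.125 gives f = 5.8457, positive; keep [-4.125, -3.75]
t = -3.9375 gives f = -2.7581, negative; keep [-4.125, -3.9375]
t = -4.03125 gives f = 1.42, positive; keep [-4.03125, -3.9375]
t = -3.984375 gives f = -0.6997, negative; keep [-4.03125, -3.984375]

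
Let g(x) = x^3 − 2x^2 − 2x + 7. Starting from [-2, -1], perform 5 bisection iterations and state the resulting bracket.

g(-1.5) = 2.125 > 0, so the root lies in [-2, -1.5]
g(-1.75) = -0.984375 < 0, so the root lies in [-1.75, -1.5]
g(-1.625) = 0.677734 > 0, so the root lies in [-1.75, -1.625]
g(-1.6875) = -0.1257 < 0, so the root lies in [-1.6875, -1.625]
g(-1.65625) = 0.2828 > 0, so the root lies in [-1.6875, -1.65625]

[-1.6875, -1.65625]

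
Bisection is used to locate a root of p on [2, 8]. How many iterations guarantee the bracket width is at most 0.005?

Width after n steps is 6/2^n. Need 2^n ≥ 6/0.005 = 1200.
2^10 = 1024 < 1200 ≤ 2^11 = 2048, so n = 11.

11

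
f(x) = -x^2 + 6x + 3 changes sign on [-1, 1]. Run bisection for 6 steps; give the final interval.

[-0.46875, -0.4375]

midpoint 0: f = 3 > 0 → [-1, 0]
midpoint -0.5: f = -0.25 < 0 → [-0.5, 0]
midpoint -0.25: f = 1.4375 > 0 → [-0.5, -0.25]
midpoint -0.375: f = 0.6094 > 0 → [-0.5, -0.375]
midpoint -0.4375: f = 0.1836 > 0 → [-0.5, -0.4375]
midpoint -0.46875: f = -0.0322 < 0 → [-0.46875, -0.4375]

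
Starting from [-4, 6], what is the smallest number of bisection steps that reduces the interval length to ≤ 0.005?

11

Width after n steps is 10/2^n. Need 2^n ≥ 10/0.005 = 2000.
2^10 = 1024 < 2000 ≤ 2^11 = 2048, so n = 11.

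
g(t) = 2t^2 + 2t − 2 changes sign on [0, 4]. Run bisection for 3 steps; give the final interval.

[0.5, 1]

midpoint 2: g = 10 > 0 → [0, 2]
midpoint 1: g = 2 > 0 → [0, 1]
midpoint 0.5: g = -0.5 < 0 → [0.5, 1]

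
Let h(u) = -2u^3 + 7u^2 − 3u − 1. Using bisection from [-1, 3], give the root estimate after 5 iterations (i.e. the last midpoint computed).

2.875

u = 1 gives h = 1, positive; keep [1, 3]
u = 2 gives h = 5, positive; keep [2, 3]
u = 2.5 gives h = 4, positive; keep [2.5, 3]
u = 2.75 gives h = 2.0938, positive; keep [2.75, 3]
u = 2.875 gives h = 0.707, positive; keep [2.875, 3]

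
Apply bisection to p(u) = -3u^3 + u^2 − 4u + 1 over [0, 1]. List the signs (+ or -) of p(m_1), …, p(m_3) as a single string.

u = 0.5 gives p = -1.125, negative; keep [0, 0.5]
u = 0.25 gives p = 0.015625, positive; keep [0.25, 0.5]
u = 0.375 gives p = -0.517578, negative; keep [0.25, 0.375]

-+-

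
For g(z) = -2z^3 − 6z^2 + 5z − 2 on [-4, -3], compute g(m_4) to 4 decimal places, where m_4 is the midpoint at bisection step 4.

-1.7407

z = -3.5 gives g = -7.25, negative; keep [-4, -3.5]
z = -3.75 gives g = 0.34375, positive; keep [-3.75, -3.5]
z = -3.625 gives g = -3.699219, negative; keep [-3.75, -3.625]
z = -3.6875 gives g = -1.7407, negative; keep [-3.75, -3.6875]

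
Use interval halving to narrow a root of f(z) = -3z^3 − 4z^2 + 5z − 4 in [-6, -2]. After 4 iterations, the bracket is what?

z = -4 gives f = 104, positive; keep [-4, -2]
z = -3 gives f = 26, positive; keep [-3, -2]
z = -2.5 gives f = 5.375, positive; keep [-2.5, -2]
z = -2.25 gives f = -1.3281, negative; keep [-2.5, -2.25]

[-2.5, -2.25]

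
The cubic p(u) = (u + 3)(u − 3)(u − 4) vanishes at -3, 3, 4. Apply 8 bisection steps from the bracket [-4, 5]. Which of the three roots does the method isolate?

-3

m = 0.5, p(m) = 30.625 (+); new bracket [-4, 0.5]
m = -1.75, p(m) = 34.140625 (+); new bracket [-4, -1.75]
m = -2.875, p(m) = 5.048828 (+); new bracket [-4, -2.875]
m = -3.4375, p(m) = -20.947 (−); new bracket [-3.4375, -2.875]
m = -3.15625, p(m) = -6.8837 (−); new bracket [-3.15625, -2.875]
m = -3.015625, p(m) = -0.6594 (−); new bracket [-3.015625, -2.875]
m = -2.9453125, p(m) = 2.2582 (+); new bracket [-3.015625, -2.9453125]
m = -2.98046875, p(m) = 0.8154 (+); new bracket [-3.015625, -2.98046875]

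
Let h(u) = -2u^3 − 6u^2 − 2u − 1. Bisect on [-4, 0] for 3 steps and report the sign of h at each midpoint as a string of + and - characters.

midpoint -2: h = -5 < 0 → [-4, -2]
midpoint -3: h = 5 > 0 → [-3, -2]
midpoint -2.5: h = -2.25 < 0 → [-3, -2.5]

-+-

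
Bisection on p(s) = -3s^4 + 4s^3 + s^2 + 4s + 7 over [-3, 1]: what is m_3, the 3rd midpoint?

p(-1) = -3 < 0, so the root lies in [-1, 1]
p(0) = 7 > 0, so the root lies in [-1, 0]
p(-0.5) = 4.5625 > 0, so the root lies in [-1, -0.5]

-0.5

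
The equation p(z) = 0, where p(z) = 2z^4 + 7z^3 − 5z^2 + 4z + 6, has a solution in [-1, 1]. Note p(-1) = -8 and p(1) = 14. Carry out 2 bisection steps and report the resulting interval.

p(0) = 6 > 0, so the root lies in [-1, 0]
p(-0.5) = 2 > 0, so the root lies in [-1, -0.5]

[-1, -0.5]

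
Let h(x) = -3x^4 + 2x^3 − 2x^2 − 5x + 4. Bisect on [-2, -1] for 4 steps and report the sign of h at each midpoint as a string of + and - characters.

---+

midpoint -1.5: h = -14.9375 < 0 → [-1.5, -1]
midpoint -1.25: h = -4.105469 < 0 → [-1.25, -1]
midpoint -1.125: h = -0.559326 < 0 → [-1.125, -1]
midpoint -1.0625: h = 0.8325 > 0 → [-1.125, -1.0625]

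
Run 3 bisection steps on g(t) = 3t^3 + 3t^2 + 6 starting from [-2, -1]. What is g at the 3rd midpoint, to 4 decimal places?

m = -1.5, g(m) = 2.625 (+); new bracket [-2, -1.5]
m = -1.75, g(m) = -0.890625 (−); new bracket [-1.75, -1.5]
m = -1.625, g(m) = 1.048828 (+); new bracket [-1.75, -1.625]

1.0488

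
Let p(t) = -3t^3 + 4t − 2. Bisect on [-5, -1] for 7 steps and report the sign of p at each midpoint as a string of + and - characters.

+++-+--

midpoint -3: p = 67 > 0 → [-3, -1]
midpoint -2: p = 14 > 0 → [-2, -1]
midpoint -1.5: p = 2.125 > 0 → [-1.5, -1]
midpoint -1.25: p = -1.1406 < 0 → [-1.5, -1.25]
midpoint -1.375: p = 0.2988 > 0 → [-1.375, -1.25]
midpoint -1.3125: p = -0.467 < 0 → [-1.375, -1.3125]
midpoint -1.34375: p = -0.0959 < 0 → [-1.375, -1.34375]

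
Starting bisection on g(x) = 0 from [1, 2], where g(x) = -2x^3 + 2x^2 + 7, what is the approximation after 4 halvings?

1.9375

x = 1.5 gives g = 4.75, positive; keep [1.5, 2]
x = 1.75 gives g = 2.40625, positive; keep [1.75, 2]
x = 1.875 gives g = 0.847656, positive; keep [1.875, 2]
x = 1.9375 gives g = -0.0386, negative; keep [1.875, 1.9375]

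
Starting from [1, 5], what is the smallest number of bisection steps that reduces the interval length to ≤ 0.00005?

17

Width after n steps is 4/2^n. Need 2^n ≥ 4/0.00005 = 80000.
2^16 = 65536 < 80000 ≤ 2^17 = 131072, so n = 17.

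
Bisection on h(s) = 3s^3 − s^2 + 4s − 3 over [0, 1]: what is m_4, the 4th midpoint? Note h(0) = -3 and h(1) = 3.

0.6875

m = 0.5, h(m) = -0.875 (−); new bracket [0.5, 1]
m = 0.75, h(m) = 0.703125 (+); new bracket [0.5, 0.75]
m = 0.625, h(m) = -0.158203 (−); new bracket [0.625, 0.75]
m = 0.6875, h(m) = 0.2522 (+); new bracket [0.625, 0.6875]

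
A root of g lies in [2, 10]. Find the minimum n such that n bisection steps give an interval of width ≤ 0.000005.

21

Width after n steps is 8/2^n. Need 2^n ≥ 8/0.000005 = 1600000.
2^20 = 1048576 < 1600000 ≤ 2^21 = 2097152, so n = 21.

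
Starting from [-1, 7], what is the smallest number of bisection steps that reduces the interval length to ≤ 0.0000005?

24

Width after n steps is 8/2^n. Need 2^n ≥ 8/0.0000005 = 16000000.
2^23 = 8388608 < 16000000 ≤ 2^24 = 16777216, so n = 24.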